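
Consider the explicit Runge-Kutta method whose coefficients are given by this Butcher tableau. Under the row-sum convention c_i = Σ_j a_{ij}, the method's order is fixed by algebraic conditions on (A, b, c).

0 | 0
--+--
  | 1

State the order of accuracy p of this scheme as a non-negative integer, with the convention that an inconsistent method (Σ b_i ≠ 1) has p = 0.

b = (1)
c = (0)
Σ b_i: 1·1 = 1 ✓; 1 stage ⇒ order 1.

1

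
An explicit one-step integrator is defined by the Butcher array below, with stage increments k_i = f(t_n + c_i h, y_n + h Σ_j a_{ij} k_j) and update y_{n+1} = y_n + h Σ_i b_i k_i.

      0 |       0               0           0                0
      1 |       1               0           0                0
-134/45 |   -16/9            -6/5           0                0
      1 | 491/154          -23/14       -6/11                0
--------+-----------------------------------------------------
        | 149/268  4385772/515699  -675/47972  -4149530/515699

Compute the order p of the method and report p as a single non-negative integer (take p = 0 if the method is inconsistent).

b = (149/268, 4385772/515699, -675/47972, -4149530/515699)
c = (0, 1, -134/45, 1)
Ac = (0, 0, -6/5, -43/2310)
Σ b_i: 149/268·1 + 4385772/515699·1 + (-675/47972)·1 + (-4149530/515699)·1 = 1 ✓
b·c: 4385772/515699·1 + (-675/47972)·(-134/45) + (-4149530/515699)·1 = 1/2 ✓
b·c²: 4385772/515699·1 + (-675/47972)·17956/2025 + (-4149530/515699)·1 = 1/3 ✓
b·Ac: (-675/47972)·(-6/5) + (-4149530/515699)·(-43/2310) = 1/6 ✓
b·c³: 4385772/515699·1 + (-675/47972)·(-2406104/91125) + (-4149530/515699)·1 = 112/135 ≠ 1/4 ⇒ order 3.
b·(c∘Ac): (-675/47972)·268/75 + (-4149530/515699)·(-43/2310) = 20/201 ≠ 1/8
b·Ac²: (-675/47972)·(-6/5) + (-4149530/515699)·(-673543/103950) = 605503/11610 ≠ 1/12
b·A²c: (-4149530/515699)·36/55 = -2716056/515699 ≠ 1/24

3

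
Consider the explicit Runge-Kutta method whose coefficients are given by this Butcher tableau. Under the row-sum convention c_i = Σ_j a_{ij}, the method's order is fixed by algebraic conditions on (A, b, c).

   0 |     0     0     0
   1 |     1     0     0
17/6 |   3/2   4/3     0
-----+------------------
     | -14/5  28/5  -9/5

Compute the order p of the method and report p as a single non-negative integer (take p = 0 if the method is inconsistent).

2

b = (-14/5, 28/5, -9/5)
c = (0, 1, 17/6)
Ac = (0, 0, 4/3)
Σ b_i: (-14/5)·1 + 28/5·1 + (-9/5)·1 = 1 ✓
b·c: 28/5·1 + (-9/5)·17/6 = 1/2 ✓
b·c²: 28/5·1 + (-9/5)·289/36 = -177/20 ≠ 1/3 ⇒ order 2.
b·Ac: (-9/5)·4/3 = -12/5 ≠ 1/6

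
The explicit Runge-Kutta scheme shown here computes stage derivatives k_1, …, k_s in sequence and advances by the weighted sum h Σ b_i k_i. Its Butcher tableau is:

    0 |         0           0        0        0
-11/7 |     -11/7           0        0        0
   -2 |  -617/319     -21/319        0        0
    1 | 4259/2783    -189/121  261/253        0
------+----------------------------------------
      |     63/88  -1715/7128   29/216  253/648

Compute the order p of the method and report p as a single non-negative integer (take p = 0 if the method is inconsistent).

b = (63/88, -1715/7128, 29/216, 253/648)
c = (0, -11/7, -2, 1)
Ac = (0, 0, 3/29, 9/23)
Σ b_i: 63/88·1 + (-1715/7128)·1 + 29/216·1 + 253/648·1 = 1 ✓
b·c: (-1715/7128)·(-11/7) + 29/216·(-2) + 253/648·1 = 1/2 ✓
b·c²: (-1715/7128)·121/49 + 29/216·4 + 253/648·1 = 1/3 ✓
b·Ac: 29/216·3/29 + 253/648·9/23 = 1/6 ✓
b·c³: (-1715/7128)·(-1331/343) + 29/216·(-8) + 253/648·1 = 1/4 ✓
b·(c∘Ac): 29/216·(-6/29) + 253/648·9/23 = 1/8 ✓
b·Ac²: 29/216·(-33/203) + 253/648·477/1771 = 1/12 ✓
b·A²c: 253/648·27/253 = 1/24 ✓; 4 stages ⇒ order 4.

4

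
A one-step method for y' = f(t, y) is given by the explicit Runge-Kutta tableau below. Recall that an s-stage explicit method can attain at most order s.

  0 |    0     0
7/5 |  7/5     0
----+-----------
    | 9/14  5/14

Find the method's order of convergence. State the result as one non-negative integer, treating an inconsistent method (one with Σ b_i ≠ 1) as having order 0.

2

b = (9/14, 5/14)
c = (0, 7/5)
Σ b_i: 9/14·1 + 5/14·1 = 1 ✓
b·c: 5/14·7/5 = 1/2 ✓; 2 stages ⇒ order 2.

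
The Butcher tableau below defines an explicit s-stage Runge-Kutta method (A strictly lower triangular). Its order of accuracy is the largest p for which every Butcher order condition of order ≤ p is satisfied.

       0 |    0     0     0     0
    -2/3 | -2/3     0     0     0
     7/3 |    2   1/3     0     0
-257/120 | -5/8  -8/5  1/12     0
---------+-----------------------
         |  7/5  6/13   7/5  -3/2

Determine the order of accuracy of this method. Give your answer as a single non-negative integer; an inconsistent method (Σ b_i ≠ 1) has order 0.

0

b = (7/5, 6/13, 7/5, -3/2)
c = (0, -2/3, 7/3, -257/120)
Ac = (0, 0, -2/9, 227/180)
Σ b_i: 7/5·1 + 6/13·1 + 7/5·1 + (-3/2)·1 = 229/130 ≠ 1 ⇒ order 0.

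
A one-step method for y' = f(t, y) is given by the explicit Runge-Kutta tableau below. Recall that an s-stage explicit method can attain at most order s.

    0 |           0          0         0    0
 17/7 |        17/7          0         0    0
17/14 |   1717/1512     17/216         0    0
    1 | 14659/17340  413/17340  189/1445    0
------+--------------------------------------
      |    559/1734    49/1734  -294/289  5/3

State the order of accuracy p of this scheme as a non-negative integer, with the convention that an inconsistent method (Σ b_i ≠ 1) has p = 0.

b = (559/1734, 49/1734, -294/289, 5/3)
c = (0, 17/7, 17/14, 1)
Ac = (0, 0, 289/1512, 13/60)
Σ b_i: 559/1734·1 + 49/1734·1 + (-294/289)·1 + 5/3·1 = 1 ✓
b·c: 49/1734·17/7 + (-294/289)·17/14 + 5/3·1 = 1/2 ✓
b·c²: 49/1734·289/49 + (-294/289)·289/196 + 5/3·1 = 1/3 ✓
b·Ac: (-294/289)·289/1512 + 5/3·13/60 = 1/6 ✓
b·c³: 49/1734·4913/343 + (-294/289)·4913/2744 + 5/3·1 = 1/4 ✓
b·(c∘Ac): (-294/289)·4913/21168 + 5/3·13/60 = 1/8 ✓
b·Ac²: (-294/289)·4913/10584 + 5/3·1/3 = 1/12 ✓
b·A²c: 5/3·1/40 = 1/24 ✓; 4 stages ⇒ order 4.

4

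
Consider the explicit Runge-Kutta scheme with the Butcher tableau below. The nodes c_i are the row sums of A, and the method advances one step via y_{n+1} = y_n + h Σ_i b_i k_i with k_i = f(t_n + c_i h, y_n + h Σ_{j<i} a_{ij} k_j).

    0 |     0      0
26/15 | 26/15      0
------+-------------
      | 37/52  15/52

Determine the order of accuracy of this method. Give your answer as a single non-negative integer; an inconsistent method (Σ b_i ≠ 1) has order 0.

b = (37/52, 15/52)
c = (0, 26/15)
Σ b_i: 37/52·1 + 15/52·1 = 1 ✓
b·c: 15/52·26/15 = 1/2 ✓; 2 stages ⇒ order 2.

2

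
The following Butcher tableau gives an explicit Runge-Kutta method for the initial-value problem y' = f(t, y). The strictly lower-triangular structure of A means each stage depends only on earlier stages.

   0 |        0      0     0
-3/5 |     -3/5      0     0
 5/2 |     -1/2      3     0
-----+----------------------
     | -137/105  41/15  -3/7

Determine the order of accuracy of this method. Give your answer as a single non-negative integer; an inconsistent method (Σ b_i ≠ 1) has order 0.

b = (-137/105, 41/15, -3/7)
c = (0, -3/5, 5/2)
Ac = (0, 0, -9/5)
Σ b_i: (-137/105)·1 + 41/15·1 + (-3/7)·1 = 1 ✓
b·c: 41/15·(-3/5) + (-3/7)·5/2 = -949/350 ≠ 1/2 ⇒ order 1.

1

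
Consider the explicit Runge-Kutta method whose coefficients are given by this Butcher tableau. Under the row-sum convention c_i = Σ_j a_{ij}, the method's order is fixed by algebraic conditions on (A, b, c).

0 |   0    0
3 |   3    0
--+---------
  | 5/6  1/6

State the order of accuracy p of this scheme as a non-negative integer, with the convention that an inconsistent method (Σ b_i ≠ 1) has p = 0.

2

b = (5/6, 1/6)
c = (0, 3)
Σ b_i: 5/6·1 + 1/6·1 = 1 ✓
b·c: 1/6·3 = 1/2 ✓; 2 stages ⇒ order 2.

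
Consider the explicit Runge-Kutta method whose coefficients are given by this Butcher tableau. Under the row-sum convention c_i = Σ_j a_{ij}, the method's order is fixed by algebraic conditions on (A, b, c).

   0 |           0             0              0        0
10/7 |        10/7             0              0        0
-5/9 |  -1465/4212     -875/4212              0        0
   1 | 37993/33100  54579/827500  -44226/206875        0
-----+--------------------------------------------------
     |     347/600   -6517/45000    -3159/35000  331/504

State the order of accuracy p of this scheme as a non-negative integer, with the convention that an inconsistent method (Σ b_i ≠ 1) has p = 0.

b = (347/600, -6517/45000, -3159/35000, 331/504)
c = (0, 10/7, -5/9, 1)
Ac = (0, 0, -625/2106, 141/662)
Σ b_i: 347/600·1 + (-6517/45000)·1 + (-3159/35000)·1 + 331/504·1 = 1 ✓
b·c: (-6517/45000)·10/7 + (-3159/35000)·(-5/9) + 331/504·1 = 1/2 ✓
b·c²: (-6517/45000)·100/49 + (-3159/35000)·25/81 + 331/504·1 = 1/3 ✓
b·Ac: (-3159/35000)·(-625/2106) + 331/504·141/662 = 1/6 ✓
b·c³: (-6517/45000)·1000/343 + (-3159/35000)·(-125/729) + 331/504·1 = 1/4 ✓
b·(c∘Ac): (-3159/35000)·3125/18954 + 331/504·141/662 = 1/8 ✓
b·Ac²: (-3159/35000)·(-3125/7371) + 331/504·159/2317 = 1/12 ✓
b·A²c: 331/504·21/331 = 1/24 ✓; 4 stages ⇒ order 4.

4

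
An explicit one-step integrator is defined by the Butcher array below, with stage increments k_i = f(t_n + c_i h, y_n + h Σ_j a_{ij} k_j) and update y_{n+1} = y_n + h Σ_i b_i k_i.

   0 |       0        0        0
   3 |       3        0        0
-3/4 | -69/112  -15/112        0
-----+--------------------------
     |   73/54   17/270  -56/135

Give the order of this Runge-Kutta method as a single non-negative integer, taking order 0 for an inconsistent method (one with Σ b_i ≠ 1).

b = (73/54, 17/270, -56/135)
c = (0, 3, -3/4)
Ac = (0, 0, -45/112)
Σ b_i: 73/54·1 + 17/270·1 + (-56/135)·1 = 1 ✓
b·c: 17/270·3 + (-56/135)·(-3/4) = 1/2 ✓
b·c²: 17/270·9 + (-56/135)·9/16 = 1/3 ✓
b·Ac: (-56/135)·(-45/112) = 1/6 ✓; 3 stages ⇒ order 3.

3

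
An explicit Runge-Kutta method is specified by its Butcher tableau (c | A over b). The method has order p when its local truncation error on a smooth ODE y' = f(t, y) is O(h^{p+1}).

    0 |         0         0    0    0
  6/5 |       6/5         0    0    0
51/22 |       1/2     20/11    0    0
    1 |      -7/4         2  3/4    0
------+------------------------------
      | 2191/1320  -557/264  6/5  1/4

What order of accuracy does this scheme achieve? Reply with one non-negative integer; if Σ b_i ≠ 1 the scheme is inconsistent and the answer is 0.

2

b = (2191/1320, -557/264, 6/5, 1/4)
c = (0, 6/5, 51/22, 1)
Ac = (0, 0, 24/11, 1821/440)
Σ b_i: 2191/1320·1 + (-557/264)·1 + 6/5·1 + 1/4·1 = 1 ✓
b·c: (-557/264)·6/5 + 6/5·51/22 + 1/4·1 = 1/2 ✓
b·c²: (-557/264)·36/25 + 6/5·2601/484 + 1/4·1 = 44293/12100 ≠ 1/3 ⇒ order 2.
b·Ac: 6/5·24/11 + 1/4·1821/440 = 6429/1760 ≠ 1/6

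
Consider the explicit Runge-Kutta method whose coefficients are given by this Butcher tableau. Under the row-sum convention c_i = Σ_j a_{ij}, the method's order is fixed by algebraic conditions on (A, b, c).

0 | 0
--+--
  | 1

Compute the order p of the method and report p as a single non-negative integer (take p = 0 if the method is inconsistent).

b = (1)
c = (0)
Σ b_i: 1·1 = 1 ✓; 1 stage ⇒ order 1.

1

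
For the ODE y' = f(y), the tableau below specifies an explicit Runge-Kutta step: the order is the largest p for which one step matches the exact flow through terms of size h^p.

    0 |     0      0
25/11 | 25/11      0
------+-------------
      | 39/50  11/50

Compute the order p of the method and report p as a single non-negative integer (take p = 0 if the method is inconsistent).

2

b = (39/50, 11/50)
c = (0, 25/11)
Σ b_i: 39/50·1 + 11/50·1 = 1 ✓
b·c: 11/50·25/11 = 1/2 ✓; 2 stages ⇒ order 2.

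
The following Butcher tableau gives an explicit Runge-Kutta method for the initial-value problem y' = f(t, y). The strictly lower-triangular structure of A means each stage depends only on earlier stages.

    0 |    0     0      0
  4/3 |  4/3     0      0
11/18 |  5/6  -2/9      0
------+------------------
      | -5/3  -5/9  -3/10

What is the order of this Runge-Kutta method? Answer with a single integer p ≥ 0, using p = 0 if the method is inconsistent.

b = (-5/3, -5/9, -3/10)
c = (0, 4/3, 11/18)
Ac = (0, 0, -8/27)
Σ b_i: (-5/3)·1 + (-5/9)·1 + (-3/10)·1 = -227/90 ≠ 1 ⇒ order 0.

0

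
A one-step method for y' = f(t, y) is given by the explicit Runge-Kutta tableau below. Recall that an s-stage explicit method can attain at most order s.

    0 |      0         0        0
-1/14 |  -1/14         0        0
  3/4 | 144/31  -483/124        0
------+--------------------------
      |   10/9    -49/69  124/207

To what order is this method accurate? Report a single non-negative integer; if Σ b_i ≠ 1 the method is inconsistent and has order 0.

b = (10/9, -49/69, 124/207)
c = (0, -1/14, 3/4)
Ac = (0, 0, 69/248)
Σ b_i: 10/9·1 + (-49/69)·1 + 124/207·1 = 1 ✓
b·c: (-49/69)·(-1/14) + 124/207·3/4 = 1/2 ✓
b·c²: (-49/69)·1/196 + 124/207·9/16 = 1/3 ✓
b·Ac: 124/207·69/248 = 1/6 ✓; 3 stages ⇒ order 3.

3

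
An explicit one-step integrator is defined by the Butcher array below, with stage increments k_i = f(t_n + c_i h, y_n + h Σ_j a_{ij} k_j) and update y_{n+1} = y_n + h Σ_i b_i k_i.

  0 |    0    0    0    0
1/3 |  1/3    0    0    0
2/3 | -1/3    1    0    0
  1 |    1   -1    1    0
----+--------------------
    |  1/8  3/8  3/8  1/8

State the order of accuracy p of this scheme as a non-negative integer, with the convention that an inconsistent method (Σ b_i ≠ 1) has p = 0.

4

b = (1/8, 3/8, 3/8, 1/8)
c = (0, 1/3, 2/3, 1)
Ac = (0, 0, 1/3, 1/3)
Σ b_i: 1/8·1 + 3/8·1 + 3/8·1 + 1/8·1 = 1 ✓
b·c: 3/8·1/3 + 3/8·2/3 + 1/8·1 = 1/2 ✓
b·c²: 3/8·1/9 + 3/8·4/9 + 1/8·1 = 1/3 ✓
b·Ac: 3/8·1/3 + 1/8·1/3 = 1/6 ✓
b·c³: 3/8·1/27 + 3/8·8/27 + 1/8·1 = 1/4 ✓
b·(c∘Ac): 3/8·2/9 + 1/8·1/3 = 1/8 ✓
b·Ac²: 3/8·1/9 + 1/8·1/3 = 1/12 ✓
b·A²c: 1/8·1/3 = 1/24 ✓; 4 stages ⇒ order 4.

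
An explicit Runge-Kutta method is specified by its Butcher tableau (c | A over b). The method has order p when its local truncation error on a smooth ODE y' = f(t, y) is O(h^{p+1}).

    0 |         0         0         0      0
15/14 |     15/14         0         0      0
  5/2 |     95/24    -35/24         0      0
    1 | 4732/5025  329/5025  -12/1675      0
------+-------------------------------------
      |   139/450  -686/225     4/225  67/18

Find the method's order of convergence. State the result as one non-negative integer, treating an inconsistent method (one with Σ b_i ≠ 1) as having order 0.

4

b = (139/450, -686/225, 4/225, 67/18)
c = (0, 15/14, 5/2, 1)
Ac = (0, 0, -25/16, 7/134)
Σ b_i: 139/450·1 + (-686/225)·1 + 4/225·1 + 67/18·1 = 1 ✓
b·c: (-686/225)·15/14 + 4/225·5/2 + 67/18·1 = 1/2 ✓
b·c²: (-686/225)·225/196 + 4/225·25/4 + 67/18·1 = 1/3 ✓
b·Ac: 4/225·(-25/16) + 67/18·7/134 = 1/6 ✓
b·c³: (-686/225)·3375/2744 + 4/225·125/8 + 67/18·1 = 1/4 ✓
b·(c∘Ac): 4/225·(-125/32) + 67/18·7/134 = 1/8 ✓
b·Ac²: 4/225·(-375/224) + 67/18·57/1876 = 1/12 ✓
b·A²c: 67/18·3/268 = 1/24 ✓; 4 stages ⇒ order 4.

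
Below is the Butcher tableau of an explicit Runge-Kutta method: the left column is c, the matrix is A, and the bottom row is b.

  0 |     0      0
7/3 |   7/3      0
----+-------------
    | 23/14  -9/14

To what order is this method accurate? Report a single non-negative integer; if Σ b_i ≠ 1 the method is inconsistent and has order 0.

b = (23/14, -9/14)
c = (0, 7/3)
Σ b_i: 23/14·1 + (-9/14)·1 = 1 ✓
b·c: (-9/14)·7/3 = -3/2 ≠ 1/2 ⇒ order 1.

1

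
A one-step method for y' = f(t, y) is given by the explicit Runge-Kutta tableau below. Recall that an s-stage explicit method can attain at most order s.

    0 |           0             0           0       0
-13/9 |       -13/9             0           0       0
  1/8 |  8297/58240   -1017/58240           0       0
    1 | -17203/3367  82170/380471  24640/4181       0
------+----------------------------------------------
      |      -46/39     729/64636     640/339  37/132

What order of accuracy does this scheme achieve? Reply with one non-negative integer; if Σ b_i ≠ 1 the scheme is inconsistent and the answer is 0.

4

b = (-46/39, 729/64636, 640/339, 37/132)
c = (0, -13/9, 1/8, 1)
Ac = (0, 0, 113/4480, 110/259)
Σ b_i: (-46/39)·1 + 729/64636·1 + 640/339·1 + 37/132·1 = 1 ✓
b·c: 729/64636·(-13/9) + 640/339·1/8 + 37/132·1 = 1/2 ✓
b·c²: 729/64636·169/81 + 640/339·1/64 + 37/132·1 = 1/3 ✓
b·Ac: 640/339·113/4480 + 37/132·110/259 = 1/6 ✓
b·c³: 729/64636·(-2197/729) + 640/339·1/512 + 37/132·1 = 1/4 ✓
b·(c∘Ac): 640/339·113/35840 + 37/132·110/259 = 1/8 ✓
b·Ac²: 640/339·(-1469/40320) + 37/132·1265/2331 = 1/12 ✓
b·A²c: 37/132·11/74 = 1/24 ✓; 4 stages ⇒ order 4.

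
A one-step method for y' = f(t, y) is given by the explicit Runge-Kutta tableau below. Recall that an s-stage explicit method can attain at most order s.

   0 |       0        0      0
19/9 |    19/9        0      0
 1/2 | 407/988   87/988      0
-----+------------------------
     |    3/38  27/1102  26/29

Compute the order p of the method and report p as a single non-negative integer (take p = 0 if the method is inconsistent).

3

b = (3/38, 27/1102, 26/29)
c = (0, 19/9, 1/2)
Ac = (0, 0, 29/156)
Σ b_i: 3/38·1 + 27/1102·1 + 26/29·1 = 1 ✓
b·c: 27/1102·19/9 + 26/29·1/2 = 1/2 ✓
b·c²: 27/1102·361/81 + 26/29·1/4 = 1/3 ✓
b·Ac: 26/29·29/156 = 1/6 ✓; 3 stages ⇒ order 3.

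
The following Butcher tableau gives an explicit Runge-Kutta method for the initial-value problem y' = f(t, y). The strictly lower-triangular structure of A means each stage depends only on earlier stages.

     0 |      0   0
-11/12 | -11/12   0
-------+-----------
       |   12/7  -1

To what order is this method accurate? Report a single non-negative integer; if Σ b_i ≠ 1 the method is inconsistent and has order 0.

0

b = (12/7, -1)
c = (0, -11/12)
Σ b_i: 12/7·1 + (-1)·1 = 5/7 ≠ 1 ⇒ order 0.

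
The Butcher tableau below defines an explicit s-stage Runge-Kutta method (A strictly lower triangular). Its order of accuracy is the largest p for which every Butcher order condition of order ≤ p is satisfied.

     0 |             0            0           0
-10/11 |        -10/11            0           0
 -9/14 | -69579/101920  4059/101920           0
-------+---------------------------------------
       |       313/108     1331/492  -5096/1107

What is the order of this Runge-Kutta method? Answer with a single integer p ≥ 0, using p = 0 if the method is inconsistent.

b = (313/108, 1331/492, -5096/1107)
c = (0, -10/11, -9/14)
Ac = (0, 0, -369/10192)
Σ b_i: 313/108·1 + 1331/492·1 + (-5096/1107)·1 = 1 ✓
b·c: 1331/492·(-10/11) + (-5096/1107)·(-9/14) = 1/2 ✓
b·c²: 1331/492·100/121 + (-5096/1107)·81/196 = 1/3 ✓
b·Ac: (-5096/1107)·(-369/10192) = 1/6 ✓; 3 stages ⇒ order 3.

3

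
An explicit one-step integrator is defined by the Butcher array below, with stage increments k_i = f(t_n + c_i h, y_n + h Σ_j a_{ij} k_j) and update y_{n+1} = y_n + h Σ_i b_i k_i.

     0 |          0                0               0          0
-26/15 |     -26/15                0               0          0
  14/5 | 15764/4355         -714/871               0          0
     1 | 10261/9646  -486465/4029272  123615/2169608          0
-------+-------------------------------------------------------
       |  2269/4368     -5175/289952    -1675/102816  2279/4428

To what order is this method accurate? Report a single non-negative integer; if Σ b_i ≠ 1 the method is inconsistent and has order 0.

4

b = (2269/4368, -5175/289952, -1675/102816, 2279/4428)
c = (0, -26/15, 14/5, 1)
Ac = (0, 0, 476/335, 1681/4558)
Σ b_i: 2269/4368·1 + (-5175/289952)·1 + (-1675/102816)·1 + 2279/4428·1 = 1 ✓
b·c: (-5175/289952)·(-26/15) + (-1675/102816)·14/5 + 2279/4428·1 = 1/2 ✓
b·c²: (-5175/289952)·676/225 + (-1675/102816)·196/25 + 2279/4428·1 = 1/3 ✓
b·Ac: (-1675/102816)·476/335 + 2279/4428·1681/4558 = 1/6 ✓
b·c³: (-5175/289952)·(-17576/3375) + (-1675/102816)·2744/125 + 2279/4428·1 = 1/4 ✓
b·(c∘Ac): (-1675/102816)·6664/1675 + 2279/4428·1681/4558 = 1/8 ✓
b·Ac²: (-1675/102816)·(-12376/5025) + 2279/4428·574/6837 = 1/12 ✓
b·A²c: 2279/4428·369/4558 = 1/24 ✓; 4 stages ⇒ order 4.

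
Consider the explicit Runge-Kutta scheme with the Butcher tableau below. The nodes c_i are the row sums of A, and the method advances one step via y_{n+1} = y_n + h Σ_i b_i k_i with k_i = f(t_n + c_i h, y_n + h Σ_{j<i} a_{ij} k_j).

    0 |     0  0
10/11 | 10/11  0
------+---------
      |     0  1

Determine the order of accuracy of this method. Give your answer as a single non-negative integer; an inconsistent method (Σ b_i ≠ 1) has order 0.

b = (0, 1)
c = (0, 10/11)
Σ b_i: 1·1 = 1 ✓
b·c: 1·10/11 = 10/11 ≠ 1/2 ⇒ order 1.

1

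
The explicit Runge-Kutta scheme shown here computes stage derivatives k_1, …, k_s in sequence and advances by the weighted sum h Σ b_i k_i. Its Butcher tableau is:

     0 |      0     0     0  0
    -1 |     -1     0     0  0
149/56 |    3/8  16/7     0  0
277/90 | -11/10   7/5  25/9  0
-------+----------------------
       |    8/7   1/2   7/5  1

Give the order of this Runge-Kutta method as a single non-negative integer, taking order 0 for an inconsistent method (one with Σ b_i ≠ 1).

0

b = (8/7, 1/2, 7/5, 1)
c = (0, -1, 149/56, 277/90)
Ac = (0, 0, -16/7, 15097/2520)
Σ b_i: 8/7·1 + 1/2·1 + 7/5·1 + 1·1 = 283/70 ≠ 1 ⇒ order 0.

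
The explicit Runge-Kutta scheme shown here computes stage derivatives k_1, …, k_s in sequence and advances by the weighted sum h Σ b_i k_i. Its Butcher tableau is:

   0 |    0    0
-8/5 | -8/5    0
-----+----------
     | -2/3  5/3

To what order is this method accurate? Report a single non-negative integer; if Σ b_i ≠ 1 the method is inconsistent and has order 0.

b = (-2/3, 5/3)
c = (0, -8/5)
Σ b_i: (-2/3)·1 + 5/3·1 = 1 ✓
b·c: 5/3·(-8/5) = -8/3 ≠ 1/2 ⇒ order 1.

1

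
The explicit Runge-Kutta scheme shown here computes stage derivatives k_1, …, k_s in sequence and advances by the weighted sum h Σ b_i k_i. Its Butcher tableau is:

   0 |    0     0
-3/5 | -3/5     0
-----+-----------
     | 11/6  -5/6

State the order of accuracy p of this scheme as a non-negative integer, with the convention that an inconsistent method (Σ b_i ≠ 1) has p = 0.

b = (11/6, -5/6)
c = (0, -3/5)
Σ b_i: 11/6·1 + (-5/6)·1 = 1 ✓
b·c: (-5/6)·(-3/5) = 1/2 ✓; 2 stages ⇒ order 2.

2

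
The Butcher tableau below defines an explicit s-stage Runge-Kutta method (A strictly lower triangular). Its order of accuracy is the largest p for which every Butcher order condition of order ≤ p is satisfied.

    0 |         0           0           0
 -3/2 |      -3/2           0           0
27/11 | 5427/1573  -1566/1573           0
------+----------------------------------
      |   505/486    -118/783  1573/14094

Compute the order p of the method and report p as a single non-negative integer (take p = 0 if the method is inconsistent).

3

b = (505/486, -118/783, 1573/14094)
c = (0, -3/2, 27/11)
Ac = (0, 0, 2349/1573)
Σ b_i: 505/486·1 + (-118/783)·1 + 1573/14094·1 = 1 ✓
b·c: (-118/783)·(-3/2) + 1573/14094·27/11 = 1/2 ✓
b·c²: (-118/783)·9/4 + 1573/14094·729/121 = 1/3 ✓
b·Ac: 1573/14094·2349/1573 = 1/6 ✓; 3 stages ⇒ order 3.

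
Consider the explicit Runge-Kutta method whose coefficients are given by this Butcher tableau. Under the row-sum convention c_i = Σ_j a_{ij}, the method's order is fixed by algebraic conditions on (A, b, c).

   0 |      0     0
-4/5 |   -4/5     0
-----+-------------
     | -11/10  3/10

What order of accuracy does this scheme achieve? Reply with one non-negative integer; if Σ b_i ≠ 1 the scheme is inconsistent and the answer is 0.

b = (-11/10, 3/10)
c = (0, -4/5)
Σ b_i: (-11/10)·1 + 3/10·1 = -4/5 ≠ 1 ⇒ order 0.

0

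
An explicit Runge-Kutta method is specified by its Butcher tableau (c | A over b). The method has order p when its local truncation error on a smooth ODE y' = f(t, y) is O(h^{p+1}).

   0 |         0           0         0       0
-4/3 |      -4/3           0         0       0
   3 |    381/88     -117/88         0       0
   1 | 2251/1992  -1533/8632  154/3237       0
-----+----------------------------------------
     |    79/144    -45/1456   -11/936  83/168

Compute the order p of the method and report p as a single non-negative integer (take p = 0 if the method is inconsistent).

4

b = (79/144, -45/1456, -11/936, 83/168)
c = (0, -4/3, 3, 1)
Ac = (0, 0, 39/22, 63/166)
Σ b_i: 79/144·1 + (-45/1456)·1 + (-11/936)·1 + 83/168·1 = 1 ✓
b·c: (-45/1456)·(-4/3) + (-11/936)·3 + 83/168·1 = 1/2 ✓
b·c²: (-45/1456)·16/9 + (-11/936)·9 + 83/168·1 = 1/3 ✓
b·Ac: (-11/936)·39/22 + 83/168·63/166 = 1/6 ✓
b·c³: (-45/1456)·(-64/27) + (-11/936)·27 + 83/168·1 = 1/4 ✓
b·(c∘Ac): (-11/936)·117/22 + 83/168·63/166 = 1/8 ✓
b·Ac²: (-11/936)·(-26/11) + 83/168·28/249 = 1/12 ✓
b·A²c: 83/168·7/83 = 1/24 ✓; 4 stages ⇒ order 4.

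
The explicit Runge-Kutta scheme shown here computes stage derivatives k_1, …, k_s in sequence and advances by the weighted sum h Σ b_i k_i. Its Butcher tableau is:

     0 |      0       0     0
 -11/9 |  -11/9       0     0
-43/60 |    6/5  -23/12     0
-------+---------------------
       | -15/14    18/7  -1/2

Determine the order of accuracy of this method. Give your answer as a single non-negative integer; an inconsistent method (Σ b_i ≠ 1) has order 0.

1

b = (-15/14, 18/7, -1/2)
c = (0, -11/9, -43/60)
Ac = (0, 0, 253/108)
Σ b_i: (-15/14)·1 + 18/7·1 + (-1/2)·1 = 1 ✓
b·c: 18/7·(-11/9) + (-1/2)·(-43/60) = -2339/840 ≠ 1/2 ⇒ order 1.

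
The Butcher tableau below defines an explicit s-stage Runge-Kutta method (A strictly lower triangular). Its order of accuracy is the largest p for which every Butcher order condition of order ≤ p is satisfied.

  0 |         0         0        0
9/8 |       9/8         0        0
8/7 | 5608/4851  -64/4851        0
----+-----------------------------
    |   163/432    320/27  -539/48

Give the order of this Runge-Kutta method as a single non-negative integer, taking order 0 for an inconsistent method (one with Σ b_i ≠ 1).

b = (163/432, 320/27, -539/48)
c = (0, 9/8, 8/7)
Ac = (0, 0, -8/539)
Σ b_i: 163/432·1 + 320/27·1 + (-539/48)·1 = 1 ✓
b·c: 320/27·9/8 + (-539/48)·8/7 = 1/2 ✓
b·c²: 320/27·81/64 + (-539/48)·64/49 = 1/3 ✓
b·Ac: (-539/48)·(-8/539) = 1/6 ✓; 3 stages ⇒ order 3.

3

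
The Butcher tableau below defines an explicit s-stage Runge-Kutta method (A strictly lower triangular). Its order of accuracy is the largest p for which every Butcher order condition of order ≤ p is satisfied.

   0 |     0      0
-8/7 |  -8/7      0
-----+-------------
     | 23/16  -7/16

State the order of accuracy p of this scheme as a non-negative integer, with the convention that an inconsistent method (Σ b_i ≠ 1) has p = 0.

2

b = (23/16, -7/16)
c = (0, -8/7)
Σ b_i: 23/16·1 + (-7/16)·1 = 1 ✓
b·c: (-7/16)·(-8/7) = 1/2 ✓; 2 stages ⇒ order 2.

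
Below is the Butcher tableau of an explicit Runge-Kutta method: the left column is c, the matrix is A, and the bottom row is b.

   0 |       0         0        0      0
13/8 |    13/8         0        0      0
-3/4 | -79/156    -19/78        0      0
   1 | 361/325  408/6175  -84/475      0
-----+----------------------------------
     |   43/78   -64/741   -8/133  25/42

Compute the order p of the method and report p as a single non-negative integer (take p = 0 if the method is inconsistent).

b = (43/78, -64/741, -8/133, 25/42)
c = (0, 13/8, -3/4, 1)
Ac = (0, 0, -19/48, 6/25)
Σ b_i: 43/78·1 + (-64/741)·1 + (-8/133)·1 + 25/42·1 = 1 ✓
b·c: (-64/741)·13/8 + (-8/133)·(-3/4) + 25/42·1 = 1/2 ✓
b·c²: (-64/741)·169/64 + (-8/133)·9/16 + 25/42·1 = 1/3 ✓
b·Ac: (-8/133)·(-19/48) + 25/42·6/25 = 1/6 ✓
b·c³: (-64/741)·2197/512 + (-8/133)·(-27/64) + 25/42·1 = 1/4 ✓
b·(c∘Ac): (-8/133)·19/64 + 25/42·6/25 = 1/8 ✓
b·Ac²: (-8/133)·(-247/384) + 25/42·3/40 = 1/12 ✓
b·A²c: 25/42·7/100 = 1/24 ✓; 4 stages ⇒ order 4.

4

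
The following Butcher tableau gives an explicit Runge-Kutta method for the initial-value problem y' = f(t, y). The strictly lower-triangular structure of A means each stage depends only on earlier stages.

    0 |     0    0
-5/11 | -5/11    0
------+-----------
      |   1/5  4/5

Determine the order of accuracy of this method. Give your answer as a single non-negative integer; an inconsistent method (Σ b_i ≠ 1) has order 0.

1

b = (1/5, 4/5)
c = (0, -5/11)
Σ b_i: 1/5·1 + 4/5·1 = 1 ✓
b·c: 4/5·(-5/11) = -4/11 ≠ 1/2 ⇒ order 1.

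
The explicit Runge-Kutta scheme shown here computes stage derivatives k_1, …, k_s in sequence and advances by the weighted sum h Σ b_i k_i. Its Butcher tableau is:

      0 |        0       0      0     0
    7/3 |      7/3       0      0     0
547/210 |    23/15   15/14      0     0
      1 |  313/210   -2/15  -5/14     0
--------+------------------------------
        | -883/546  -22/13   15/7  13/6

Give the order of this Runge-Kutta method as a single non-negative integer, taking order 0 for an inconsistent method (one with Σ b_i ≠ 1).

1

b = (-883/546, -22/13, 15/7, 13/6)
c = (0, 7/3, 547/210, 1)
Ac = (0, 0, 5/2, -10949/8820)
Σ b_i: (-883/546)·1 + (-22/13)·1 + 15/7·1 + 13/6·1 = 1 ✓
b·c: (-22/13)·7/3 + 15/7·547/210 + 13/6·1 = 7261/1911 ≠ 1/2 ⇒ order 1.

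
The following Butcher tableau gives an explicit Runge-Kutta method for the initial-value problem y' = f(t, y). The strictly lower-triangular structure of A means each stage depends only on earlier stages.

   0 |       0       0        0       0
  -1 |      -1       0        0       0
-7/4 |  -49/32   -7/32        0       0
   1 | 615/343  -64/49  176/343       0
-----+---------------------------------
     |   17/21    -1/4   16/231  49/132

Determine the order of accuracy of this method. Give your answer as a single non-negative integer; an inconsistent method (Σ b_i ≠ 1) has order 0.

4

b = (17/21, -1/4, 16/231, 49/132)
c = (0, -1, -7/4, 1)
Ac = (0, 0, 7/32, 20/49)
Σ b_i: 17/21·1 + (-1/4)·1 + 16/231·1 + 49/132·1 = 1 ✓
b·c: (-1/4)·(-1) + 16/231·(-7/4) + 49/132·1 = 1/2 ✓
b·c²: (-1/4)·1 + 16/231·49/16 + 49/132·1 = 1/3 ✓
b·Ac: 16/231·7/32 + 49/132·20/49 = 1/6 ✓
b·c³: (-1/4)·(-1) + 16/231·(-343/64) + 49/132·1 = 1/4 ✓
b·(c∘Ac): 16/231·(-49/128) + 49/132·20/49 = 1/8 ✓
b·Ac²: 16/231·(-7/32) + 49/132·13/49 = 1/12 ✓
b·A²c: 49/132·11/98 = 1/24 ✓; 4 stages ⇒ order 4.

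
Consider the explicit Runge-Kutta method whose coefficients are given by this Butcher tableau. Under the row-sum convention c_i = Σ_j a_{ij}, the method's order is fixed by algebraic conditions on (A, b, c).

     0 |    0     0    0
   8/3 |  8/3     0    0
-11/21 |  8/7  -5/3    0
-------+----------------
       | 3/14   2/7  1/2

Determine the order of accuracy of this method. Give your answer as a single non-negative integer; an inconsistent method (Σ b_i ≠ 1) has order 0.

2

b = (3/14, 2/7, 1/2)
c = (0, 8/3, -11/21)
Ac = (0, 0, -40/9)
Σ b_i: 3/14·1 + 2/7·1 + 1/2·1 = 1 ✓
b·c: 2/7·8/3 + 1/2·(-11/21) = 1/2 ✓
b·c²: 2/7·64/9 + 1/2·121/441 = 1913/882 ≠ 1/3 ⇒ order 2.
b·Ac: 1/2·(-40/9) = -20/9 ≠ 1/6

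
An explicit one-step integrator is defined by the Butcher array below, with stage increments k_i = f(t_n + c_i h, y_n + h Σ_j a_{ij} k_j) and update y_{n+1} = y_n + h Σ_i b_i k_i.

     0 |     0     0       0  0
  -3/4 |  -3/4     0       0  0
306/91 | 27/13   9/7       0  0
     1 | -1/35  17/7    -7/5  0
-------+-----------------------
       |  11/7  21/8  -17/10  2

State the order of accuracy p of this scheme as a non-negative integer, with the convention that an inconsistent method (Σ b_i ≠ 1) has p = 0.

0

b = (11/7, 21/8, -17/10, 2)
c = (0, -3/4, 306/91, 1)
Ac = (0, 0, -27/28, -11883/1820)
Σ b_i: 11/7·1 + 21/8·1 + (-17/10)·1 + 2·1 = 1259/280 ≠ 1 ⇒ order 0.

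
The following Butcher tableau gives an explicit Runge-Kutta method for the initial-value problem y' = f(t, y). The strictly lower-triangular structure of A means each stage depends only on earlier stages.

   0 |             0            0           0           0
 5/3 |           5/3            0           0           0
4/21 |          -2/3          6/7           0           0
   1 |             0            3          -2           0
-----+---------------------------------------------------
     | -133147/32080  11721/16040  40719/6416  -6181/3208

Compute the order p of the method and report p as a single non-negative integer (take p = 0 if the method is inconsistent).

3

b = (-133147/32080, 11721/16040, 40719/6416, -6181/3208)
c = (0, 5/3, 4/21, 1)
Ac = (0, 0, 10/7, 97/21)
Σ b_i: (-133147/32080)·1 + 11721/16040·1 + 40719/6416·1 + (-6181/3208)·1 = 1 ✓
b·c: 11721/16040·5/3 + 40719/6416·4/21 + (-6181/3208)·1 = 1/2 ✓
b·c²: 11721/16040·25/9 + 40719/6416·16/441 + (-6181/3208)·1 = 1/3 ✓
b·Ac: 40719/6416·10/7 + (-6181/3208)·97/21 = 1/6 ✓
b·c³: 11721/16040·125/27 + 40719/6416·64/9261 + (-6181/3208)·1 = 50531/33684 ≠ 1/4 ⇒ order 3.
b·(c∘Ac): 40719/6416·40/147 + (-6181/3208)·97/21 = -69031/9624 ≠ 1/8
b·Ac²: 40719/6416·50/21 + (-6181/3208)·3643/441 = -40711/50526 ≠ 1/12
b·A²c: (-6181/3208)·(-20/7) = 4415/802 ≠ 1/24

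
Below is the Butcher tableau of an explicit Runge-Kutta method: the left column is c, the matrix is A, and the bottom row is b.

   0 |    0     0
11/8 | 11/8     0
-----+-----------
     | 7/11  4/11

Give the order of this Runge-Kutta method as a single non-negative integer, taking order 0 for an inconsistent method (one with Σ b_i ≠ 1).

2

b = (7/11, 4/11)
c = (0, 11/8)
Σ b_i: 7/11·1 + 4/11·1 = 1 ✓
b·c: 4/11·11/8 = 1/2 ✓; 2 stages ⇒ order 2.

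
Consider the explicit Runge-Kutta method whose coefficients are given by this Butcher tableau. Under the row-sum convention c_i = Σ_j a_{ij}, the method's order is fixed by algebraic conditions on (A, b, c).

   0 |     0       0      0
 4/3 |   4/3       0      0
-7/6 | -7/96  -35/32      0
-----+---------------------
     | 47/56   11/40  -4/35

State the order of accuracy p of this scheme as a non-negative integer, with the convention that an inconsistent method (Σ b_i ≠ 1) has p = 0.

b = (47/56, 11/40, -4/35)
c = (0, 4/3, -7/6)
Ac = (0, 0, -35/24)
Σ b_i: 47/56·1 + 11/40·1 + (-4/35)·1 = 1 ✓
b·c: 11/40·4/3 + (-4/35)·(-7/6) = 1/2 ✓
b·c²: 11/40·16/9 + (-4/35)·49/36 = 1/3 ✓
b·Ac: (-4/35)·(-35/24) = 1/6 ✓; 3 stages ⇒ order 3.

3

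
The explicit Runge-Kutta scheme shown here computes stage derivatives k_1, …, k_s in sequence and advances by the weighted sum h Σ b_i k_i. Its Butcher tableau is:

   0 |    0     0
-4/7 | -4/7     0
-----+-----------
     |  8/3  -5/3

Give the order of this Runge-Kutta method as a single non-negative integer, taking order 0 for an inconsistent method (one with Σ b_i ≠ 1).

1

b = (8/3, -5/3)
c = (0, -4/7)
Σ b_i: 8/3·1 + (-5/3)·1 = 1 ✓
b·c: (-5/3)·(-4/7) = 20/21 ≠ 1/2 ⇒ order 1.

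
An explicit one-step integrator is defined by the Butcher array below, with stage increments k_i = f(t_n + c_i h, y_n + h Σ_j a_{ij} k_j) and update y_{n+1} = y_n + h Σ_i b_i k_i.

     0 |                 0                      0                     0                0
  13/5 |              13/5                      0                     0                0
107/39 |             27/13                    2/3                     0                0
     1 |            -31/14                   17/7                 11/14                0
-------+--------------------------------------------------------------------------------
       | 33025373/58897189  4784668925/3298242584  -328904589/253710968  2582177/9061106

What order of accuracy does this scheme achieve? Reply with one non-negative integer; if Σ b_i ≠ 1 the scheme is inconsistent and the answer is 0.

3

b = (33025373/58897189, 4784668925/3298242584, -328904589/253710968, 2582177/9061106)
c = (0, 13/5, 107/39, 1)
Ac = (0, 0, 26/15, 23123/2730)
Σ b_i: 33025373/58897189·1 + 4784668925/3298242584·1 + (-328904589/253710968)·1 + 2582177/9061106·1 = 1 ✓
b·c: 4784668925/3298242584·13/5 + (-328904589/253710968)·107/39 + 2582177/9061106·1 = 1/2 ✓
b·c²: 4784668925/3298242584·169/25 + (-328904589/253710968)·11449/1521 + 2582177/9061106·1 = 1/3 ✓
b·Ac: (-328904589/253710968)·26/15 + 2582177/9061106·23123/2730 = 1/6 ✓
b·c³: 4784668925/3298242584·2197/125 + (-328904589/253710968)·1225043/59319 + 2582177/9061106·1 = -5250212353/5300747010 ≠ 1/4 ⇒ order 3.
b·(c∘Ac): (-328904589/253710968)·214/45 + 2582177/9061106·23123/2730 = -3569015987/951416130 ≠ 1/8
b·Ac²: (-328904589/253710968)·338/75 + 2582177/9061106·11888141/532350 = 2764563037/5300747010 ≠ 1/12
b·A²c: 2582177/9061106·143/105 = 369251311/951416130 ≠ 1/24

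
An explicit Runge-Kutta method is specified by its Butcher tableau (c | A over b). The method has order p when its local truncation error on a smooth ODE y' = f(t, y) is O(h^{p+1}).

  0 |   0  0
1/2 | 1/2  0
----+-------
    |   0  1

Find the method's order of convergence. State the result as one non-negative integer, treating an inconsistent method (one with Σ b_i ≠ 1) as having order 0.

b = (0, 1)
c = (0, 1/2)
Σ b_i: 1·1 = 1 ✓
b·c: 1·1/2 = 1/2 ✓; 2 stages ⇒ order 2.

2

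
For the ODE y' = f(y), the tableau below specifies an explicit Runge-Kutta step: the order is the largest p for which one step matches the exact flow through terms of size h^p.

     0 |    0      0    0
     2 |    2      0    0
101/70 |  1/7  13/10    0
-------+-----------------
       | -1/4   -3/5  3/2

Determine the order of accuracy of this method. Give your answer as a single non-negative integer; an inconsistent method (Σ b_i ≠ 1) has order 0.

0

b = (-1/4, -3/5, 3/2)
c = (0, 2, 101/70)
Ac = (0, 0, 13/5)
Σ b_i: (-1/4)·1 + (-3/5)·1 + 3/2·1 = 13/20 ≠ 1 ⇒ order 0.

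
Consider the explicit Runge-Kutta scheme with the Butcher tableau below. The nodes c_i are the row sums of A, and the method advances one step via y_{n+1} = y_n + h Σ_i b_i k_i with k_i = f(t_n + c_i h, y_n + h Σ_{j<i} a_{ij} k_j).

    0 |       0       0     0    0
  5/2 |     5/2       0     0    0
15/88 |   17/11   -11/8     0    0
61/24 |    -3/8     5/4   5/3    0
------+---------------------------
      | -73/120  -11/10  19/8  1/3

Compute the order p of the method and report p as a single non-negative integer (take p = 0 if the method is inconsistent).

1

b = (-73/120, -11/10, 19/8, 1/3)
c = (0, 5/2, 15/88, 61/24)
Ac = (0, 0, -55/16, 75/22)
Σ b_i: (-73/120)·1 + (-11/10)·1 + 19/8·1 + 1/3·1 = 1 ✓
b·c: (-11/10)·5/2 + 19/8·15/88 + 1/3·61/24 = -9491/6336 ≠ 1/2 ⇒ order 1.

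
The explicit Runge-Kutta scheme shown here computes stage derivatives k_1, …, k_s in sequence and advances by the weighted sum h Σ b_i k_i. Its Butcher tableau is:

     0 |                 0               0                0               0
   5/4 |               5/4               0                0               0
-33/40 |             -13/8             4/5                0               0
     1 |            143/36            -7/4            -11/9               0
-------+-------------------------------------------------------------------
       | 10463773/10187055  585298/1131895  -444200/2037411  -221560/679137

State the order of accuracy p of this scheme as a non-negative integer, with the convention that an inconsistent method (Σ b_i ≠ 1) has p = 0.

3

b = (10463773/10187055, 585298/1131895, -444200/2037411, -221560/679137)
c = (0, 5/4, -33/40, 1)
Ac = (0, 0, 1, -283/240)
Σ b_i: 10463773/10187055·1 + 585298/1131895·1 + (-444200/2037411)·1 + (-221560/679137)·1 = 1 ✓
b·c: 585298/1131895·5/4 + (-444200/2037411)·(-33/40) + (-221560/679137)·1 = 1/2 ✓
b·c²: 585298/1131895·25/16 + (-444200/2037411)·1089/1600 + (-221560/679137)·1 = 1/3 ✓
b·Ac: (-444200/2037411)·1 + (-221560/679137)·(-283/240) = 1/6 ✓
b·c³: 585298/1131895·125/64 + (-444200/2037411)·(-35937/64000) + (-221560/679137)·1 = 175192909/217323840 ≠ 1/4 ⇒ order 3.
b·(c∘Ac): (-444200/2037411)·(-33/40) + (-221560/679137)·(-283/240) = 2300467/4074822 ≠ 1/8
b·Ac²: (-444200/2037411)·5/4 + (-221560/679137)·(-2853/800) = 36303301/40748220 ≠ 1/12
b·A²c: (-221560/679137)·(-11/9) = 2437160/6112233 ≠ 1/24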